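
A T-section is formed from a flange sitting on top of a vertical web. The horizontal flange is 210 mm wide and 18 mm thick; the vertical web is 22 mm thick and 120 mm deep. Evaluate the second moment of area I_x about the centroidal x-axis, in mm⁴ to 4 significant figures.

Treat the section as a set of non-overlapping primitives; coordinates are from the bounding-box lower-left.
Flange: 210 × 18, A = 3 780 mm², y = 129 mm, Ī = 102 060 mm⁴.
Web: 22 × 120, A = 2 640 mm², y = 60 mm, Ī = 3 168 000 mm⁴.
Centroid: ȳ = ΣA·y / ΣA = 100.626 mm.
Transfer each piece to the centroidal x-axis using Ī + A·d² with d = y − 100.626:
  flange: d = 28.3738 mm → contributes +3 145 241 mm⁴
  web: d = -40.6262 mm → contributes +7 525 282 mm⁴
Total I = 10 670 523 mm⁴.

I_x ≈ 1.067 × 10⁷ mm⁴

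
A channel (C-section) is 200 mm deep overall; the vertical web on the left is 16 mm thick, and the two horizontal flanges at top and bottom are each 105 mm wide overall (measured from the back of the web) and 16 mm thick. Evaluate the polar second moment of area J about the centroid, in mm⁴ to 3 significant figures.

J ≈ 4.09 × 10⁷ mm⁴

Decompose the section into non-overlapping parts with the origin at the bottom-left of its bounding rectangle.
Web: 16 × 200, A = 3 200 mm², y = 100 mm, Ī = 10 666 667 mm⁴.
Top flange (beyond web): 89 × 16, A = 1 424 mm², y = 192 mm, Ī = 30 379 mm⁴.
Bottom flange (beyond web): 89 × 16, A = 1 424 mm², y = 8 mm, Ī = 30 379 mm⁴.
By symmetry the centroid is at mid-height, ȳ = 100 mm.
Transfer each piece to the centroidal x-axis using Ī + A·d² with d = y − 100:
  web: d = 0 mm → contributes +10 666 667 mm⁴
  top flange (beyond web): d = 92 mm → contributes +12 083 115 mm⁴
  bottom flange (beyond web): d = -92 mm → contributes +12 083 115 mm⁴
Total I = 34 832 896 mm⁴.
For the y-axis: x̄ = 32.722 mm.
Repeating about the centroidal y-axis gives I_y = 6 101 517 mm⁴.
Polar second moment: J = I_x + I_y = 40 934 413 mm⁴.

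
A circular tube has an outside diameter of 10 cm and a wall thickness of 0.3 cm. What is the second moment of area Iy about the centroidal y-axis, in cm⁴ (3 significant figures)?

Treat the section as a set of non-overlapping primitives; coordinates are from the bounding-box lower-left.
Outer circle: ⌀10, A = 78.54 cm², x = 5 cm, Ī = 490.87 cm⁴.
Bore (subtracted): ⌀9.4, A = 69.398 cm², x = 5 cm, Ī = 383.25 cm⁴.
By symmetry the centroid is at mid-width, x̄ = 5 cm.
All pieces are centred on the centroidal y-axis, so I = ΣĪ (holes subtracted) = 107.62 cm⁴.

Iy ≈ 108 cm⁴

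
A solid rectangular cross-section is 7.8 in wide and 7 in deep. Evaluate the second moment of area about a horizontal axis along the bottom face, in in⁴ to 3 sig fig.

I_base ≈ 892 in⁴

The section: 7.8 × 7, A = 54.6 in², y = 3.5 in, Ī = 222.95 in⁴.
Transfer it to the bottom edge using Ī + A·d² with d = y − 0:
  the section: d = 3.5 in → contributes +891.8 in⁴
Total I = 891.8 in⁴.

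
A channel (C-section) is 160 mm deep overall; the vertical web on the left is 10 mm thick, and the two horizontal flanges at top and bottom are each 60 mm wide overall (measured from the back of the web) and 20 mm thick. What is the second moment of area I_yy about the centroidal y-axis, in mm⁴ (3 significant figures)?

Treat the section as a set of non-overlapping primitives; coordinates are from the bounding-box lower-left.
Web: 10 × 160, A = 1 600 mm², x = 5 mm, Ī = 13 333 mm⁴.
Top flange (beyond web): 50 × 20, A = 1 000 mm², x = 35 mm, Ī = 208 333 mm⁴.
Bottom flange (beyond web): 50 × 20, A = 1 000 mm², x = 35 mm, Ī = 208 333 mm⁴.
Centroid: x̄ = ΣA·x / ΣA = 21.667 mm.
Transfer each piece to the centroidal y-axis using Ī + A·d² with d = x − 21.667:
  web: d = -16.667 mm → contributes +457 778 mm⁴
  top flange (beyond web): d = 13.333 mm → contributes +386 111 mm⁴
  bottom flange (beyond web): d = 13.333 mm → contributes +386 111 mm⁴
Total I = 1 230 000 mm⁴.

I_yy ≈ 1.23 × 10⁶ mm⁴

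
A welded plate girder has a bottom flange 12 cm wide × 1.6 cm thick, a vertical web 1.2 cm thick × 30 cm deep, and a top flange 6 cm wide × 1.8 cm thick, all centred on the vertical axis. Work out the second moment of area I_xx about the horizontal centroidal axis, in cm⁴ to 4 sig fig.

Decompose the section into non-overlapping parts with the origin at the bottom-left of its bounding rectangle.
Bottom plate: 12 × 1.6, A = 19.2 cm², y = 0.8 cm, Ī = 4.096 cm⁴.
Web plate: 1.2 × 30, A = 36 cm², y = 16.6 cm, Ī = 2 700 cm⁴.
Top plate: 6 × 1.8, A = 10.8 cm², y = 32.5 cm, Ī = 2.916 cm⁴.
Centroid: ȳ = ΣA·y / ΣA = 14.6055 cm.
Transfer each piece to the horizontal centroidal axis using Ī + A·d² with d = y − 14.6055:
  bottom plate: d = -13.8055 cm → contributes +3663.44 cm⁴
  web plate: d = 1.99455 cm → contributes +2843.22 cm⁴
  top plate: d = 17.8945 cm → contributes +3461.24 cm⁴
Total I = 9967.89 cm⁴.

I_xx ≈ 9968 cm⁴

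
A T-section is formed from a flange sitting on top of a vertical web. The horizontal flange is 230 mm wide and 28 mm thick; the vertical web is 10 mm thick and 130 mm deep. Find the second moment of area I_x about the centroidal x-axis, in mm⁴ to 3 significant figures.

I_x ≈ 9.00 × 10⁶ mm⁴

Treat the section as a set of non-overlapping primitives; coordinates are from the bounding-box lower-left.
Flange: 230 × 28, A = 6 440 mm², y = 144 mm, Ī = 420 747 mm⁴.
Web: 10 × 130, A = 1 300 mm², y = 65 mm, Ī = 1 830 833 mm⁴.
Centroid: ȳ = ΣA·y / ΣA = 130.73 mm.
Transfer each piece to the centroidal x-axis using Ī + A·d² with d = y − 130.73:
  flange: d = 13.269 mm → contributes +1 554 569 mm⁴
  web: d = -65.731 mm → contributes +7 447 612 mm⁴
Total I = 9 002 181 mm⁴.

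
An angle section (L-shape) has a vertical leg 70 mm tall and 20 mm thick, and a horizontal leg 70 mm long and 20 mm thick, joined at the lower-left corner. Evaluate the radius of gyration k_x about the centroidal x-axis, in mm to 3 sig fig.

Break the section into simple shapes (no overlaps), measuring from the bottom-left corner of the bounding box.
Vertical leg: 20 × 70, A = 1 400 mm², y = 35 mm, Ī = 571 667 mm⁴.
Horizontal leg (remainder): 50 × 20, A = 1 000 mm², y = 10 mm, Ī = 33 333 mm⁴.
Centroid: ȳ = ΣA·y / ΣA = 24.583 mm.
Transfer each piece to the centroidal x-axis using Ī + A·d² with d = y − 24.583:
  vertical leg: d = 10.417 mm → contributes +723 576 mm⁴
  horizontal leg (remainder): d = -14.583 mm → contributes +246 007 mm⁴
Total I = 969 583 mm⁴.
Radius of gyration: k = √(I/A) = √(969 583 / 2 400) = 20.1 mm.

k_x ≈ 20.1 mm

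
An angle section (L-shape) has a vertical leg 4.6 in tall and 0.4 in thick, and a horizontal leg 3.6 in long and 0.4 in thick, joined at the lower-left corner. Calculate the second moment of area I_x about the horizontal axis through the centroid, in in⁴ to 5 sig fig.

Treat the section as a set of non-overlapping primitives; coordinates are from the bounding-box lower-left.
Vertical leg: 0.4 × 4.6, A = 1.84 in², y = 2.3 in, Ī = 3.244533 in⁴.
Horizontal leg (remainder): 3.2 × 0.4, A = 1.28 in², y = 0.2 in, Ī = 0.01706667 in⁴.
Centroid: ȳ = ΣA·y / ΣA = 1.438462 in.
Transfer each piece to the horizontal axis through the centroid using Ī + A·d² with d = y − 1.438462:
  vertical leg: d = 0.8615385 in → contributes +4.610271 in⁴
  horizontal leg (remainder): d = -1.238462 in → contributes +1.980314 in⁴
Total I = 6.590585 in⁴.

I_x ≈ 6.5906 in⁴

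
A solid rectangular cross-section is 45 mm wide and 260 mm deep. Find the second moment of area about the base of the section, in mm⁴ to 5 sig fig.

The section: 45 × 260, A = 11 700 mm², y = 130 mm, Ī = 65 910 000 mm⁴.
Transfer it to the base of the section using Ī + A·d² with d = y − 0:
  the section: d = 130 mm → contributes +263 640 000 mm⁴
Total I = 263 640 000 mm⁴.

I_base ≈ 2.6364 × 10⁸ mm⁴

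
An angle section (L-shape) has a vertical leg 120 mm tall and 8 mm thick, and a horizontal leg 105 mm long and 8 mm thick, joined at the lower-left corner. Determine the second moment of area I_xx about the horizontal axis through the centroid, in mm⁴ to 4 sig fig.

Split into non-overlapping primitives; take the origin at the lower-left of the bounding box.
Vertical leg: 8 × 120, A = 960 mm², y = 60 mm, Ī = 1 152 000 mm⁴.
Horizontal leg (remainder): 97 × 8, A = 776 mm², y = 4 mm, Ī = 4138.67 mm⁴.
Centroid: ȳ = ΣA·y / ΣA = 34.9677 mm.
Transfer each piece to the horizontal axis through the centroid using Ī + A·d² with d = y − 34.9677:
  vertical leg: d = 25.0323 mm → contributes +1 753 549 mm⁴
  horizontal leg (remainder): d = -30.9677 mm → contributes +748 323 mm⁴
Total I = 2 501 873 mm⁴.

I_xx ≈ 2.502 × 10⁶ mm⁴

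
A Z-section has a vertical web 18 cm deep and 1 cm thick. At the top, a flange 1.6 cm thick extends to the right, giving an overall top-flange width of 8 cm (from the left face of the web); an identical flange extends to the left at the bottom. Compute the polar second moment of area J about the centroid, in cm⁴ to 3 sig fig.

J ≈ 2450 cm⁴

Break the section into simple shapes (no overlaps), measuring from the bottom-left corner of the bounding box.
Web: 1 × 18, A = 18 cm², y = 9 cm, Ī = 486 cm⁴.
Top flange (beyond web): 7 × 1.6, A = 11.2 cm², y = 17.2 cm, Ī = 2.3893 cm⁴.
Bottom flange (beyond web): 7 × 1.6, A = 11.2 cm², y = 0.8 cm, Ī = 2.3893 cm⁴.
Centroid: ȳ = ΣA·y / ΣA = 9 cm.
Transfer each piece to the centroidal x-axis using Ī + A·d² with d = y − 9:
  web: d = 0 cm → contributes +486 cm⁴
  top flange (beyond web): d = 8.2 cm → contributes +755.48 cm⁴
  bottom flange (beyond web): d = -8.2 cm → contributes +755.48 cm⁴
Total I = 1 997 cm⁴.
For the y-axis: x̄ = 7.5 cm.
Repeating about the centroidal y-axis gives I_y = 451.37 cm⁴.
Polar second moment: J = I_x + I_y = 2448.3 cm⁴.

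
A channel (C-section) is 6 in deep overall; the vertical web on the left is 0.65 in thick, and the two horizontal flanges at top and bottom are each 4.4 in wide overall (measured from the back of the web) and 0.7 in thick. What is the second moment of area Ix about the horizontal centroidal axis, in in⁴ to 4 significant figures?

Treat the section as a set of non-overlapping primitives; coordinates are from the bounding-box lower-left.
Web: 0.65 × 6, A = 3.9 in², y = 3 in, Ī = 11.7 in⁴.
Top flange (beyond web): 3.75 × 0.7, A = 2.625 in², y = 5.65 in, Ī = 0.107188 in⁴.
Bottom flange (beyond web): 3.75 × 0.7, A = 2.625 in², y = 0.35 in, Ī = 0.107188 in⁴.
By symmetry the centroid is at mid-height, ȳ = 3 in.
Transfer each piece to the horizontal centroidal axis using Ī + A·d² with d = y − 3:
  web: d = 0 in → contributes +11.7 in⁴
  top flange (beyond web): d = 2.65 in → contributes +18.5413 in⁴
  bottom flange (beyond web): d = -2.65 in → contributes +18.5413 in⁴
Total I = 48.7825 in⁴.

Ix ≈ 48.78 in⁴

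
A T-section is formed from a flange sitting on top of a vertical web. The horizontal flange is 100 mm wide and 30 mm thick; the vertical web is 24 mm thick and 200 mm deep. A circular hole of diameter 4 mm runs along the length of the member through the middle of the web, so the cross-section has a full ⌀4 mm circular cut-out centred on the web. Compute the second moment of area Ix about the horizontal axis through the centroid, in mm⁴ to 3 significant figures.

Split into non-overlapping primitives; take the origin at the lower-left of the bounding box.
Flange: 100 × 30, A = 3 000 mm², y = 215 mm, Ī = 225 000 mm⁴.
Web: 24 × 200, A = 4 800 mm², y = 100 mm, Ī = 16 000 000 mm⁴.
Hole (subtracted): ⌀4, A = 12.566 mm², y = 100 mm, Ī = 12.566 mm⁴.
Centroid: ȳ = ΣA·y / ΣA = 144.3 mm.
Transfer each piece to the horizontal axis through the centroid using Ī + A·d² with d = y − 144.3:
  flange: d = 70.698 mm → contributes +15 219 561 mm⁴
  web: d = -44.302 mm → contributes +25 420 863 mm⁴
  hole: d = -44.302 mm → contributes −24 676 mm⁴
Total I = 40 615 748 mm⁴.

Ix ≈ 4.06 × 10⁷ mm⁴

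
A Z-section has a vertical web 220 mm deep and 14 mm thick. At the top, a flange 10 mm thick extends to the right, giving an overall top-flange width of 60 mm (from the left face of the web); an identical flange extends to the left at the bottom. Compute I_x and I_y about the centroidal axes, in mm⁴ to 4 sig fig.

I_x ≈ 2.257 × 10⁷ mm⁴, I_y ≈ 1.041 × 10⁶ mm⁴

Split into non-overlapping primitives; take the origin at the lower-left of the bounding box.
Web: 14 × 220, A = 3 080 mm², y = 110 mm, Ī = 12 422 667 mm⁴.
Top flange (beyond web): 46 × 10, A = 460 mm², y = 215 mm, Ī = 3833.33 mm⁴.
Bottom flange (beyond web): 46 × 10, A = 460 mm², y = 5 mm, Ī = 3833.33 mm⁴.
Centroid: ȳ = ΣA·y / ΣA = 110 mm.
Transfer each piece to the centroidal x-axis using Ī + A·d² with d = y − 110:
  web: d = 0 mm → contributes +12 422 667 mm⁴
  top flange (beyond web): d = 105 mm → contributes +5 075 333 mm⁴
  bottom flange (beyond web): d = -105 mm → contributes +5 075 333 mm⁴
Total I = 22 573 333 mm⁴.
For the y-axis: x̄ = 53 mm.
Repeating about the centroidal y-axis gives I_y = 1 040 533 mm⁴.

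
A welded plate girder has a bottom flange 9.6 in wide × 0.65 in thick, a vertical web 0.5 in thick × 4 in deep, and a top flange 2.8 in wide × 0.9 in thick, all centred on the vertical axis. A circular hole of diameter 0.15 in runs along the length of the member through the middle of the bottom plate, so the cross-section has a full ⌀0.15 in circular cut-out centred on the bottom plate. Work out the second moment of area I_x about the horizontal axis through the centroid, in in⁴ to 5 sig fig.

I_x ≈ 45.416 in⁴

Break the section into simple shapes (no overlaps), measuring from the bottom-left corner of the bounding box.
Bottom plate: 9.6 × 0.65, A = 6.24 in², y = 0.325 in, Ī = 0.2197 in⁴.
Web plate: 0.5 × 4, A = 2 in², y = 2.65 in, Ī = 2.666667 in⁴.
Top plate: 2.8 × 0.9, A = 2.52 in², y = 5.1 in, Ī = 0.1701 in⁴.
Hole (subtracted): ⌀0.15, A = 0.01767146 in², y = 0.325 in, Ī = 0.00002485049 in⁴.
Centroid: ȳ = ΣA·y / ΣA = 1.878015 in.
Transfer each piece to the horizontal axis through the centroid using Ī + A·d² with d = y − 1.878015:
  bottom plate: d = -1.553015 in → contributes +15.26968 in⁴
  web plate: d = 0.7719848 in → contributes +3.858588 in⁴
  top plate: d = 3.221985 in → contributes +26.33069 in⁴
  hole: d = -1.553015 in → contributes −0.04264587 in⁴
Total I = 45.41631 in⁴.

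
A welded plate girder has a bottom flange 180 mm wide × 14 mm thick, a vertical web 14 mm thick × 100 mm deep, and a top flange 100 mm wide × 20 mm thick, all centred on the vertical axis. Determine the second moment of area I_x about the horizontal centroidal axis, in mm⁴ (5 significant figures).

Decompose the section into non-overlapping parts with the origin at the bottom-left of its bounding rectangle.
Bottom plate: 180 × 14, A = 2 520 mm², y = 7 mm, Ī = 41 160 mm⁴.
Web plate: 14 × 100, A = 1 400 mm², y = 64 mm, Ī = 1 166 667 mm⁴.
Top plate: 100 × 20, A = 2 000 mm², y = 124 mm, Ī = 66666.67 mm⁴.
Centroid: ȳ = ΣA·y / ΣA = 60.00676 mm.
Transfer each piece to the horizontal centroidal axis using Ī + A·d² with d = y − 60.00676:
  bottom plate: d = -53.00676 mm → contributes +7 121 645 mm⁴
  web plate: d = 3.993243 mm → contributes +1 188 991 mm⁴
  top plate: d = 63.99324 mm → contributes +8 256 937 mm⁴
Total I = 16 567 573 mm⁴.

I_x ≈ 1.6568 × 10⁷ mm⁴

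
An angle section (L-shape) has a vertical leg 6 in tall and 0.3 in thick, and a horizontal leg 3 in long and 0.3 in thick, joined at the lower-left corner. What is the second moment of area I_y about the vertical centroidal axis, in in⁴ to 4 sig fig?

I_y ≈ 1.762 in⁴

Treat the section as a set of non-overlapping primitives; coordinates are from the bounding-box lower-left.
Vertical leg: 0.3 × 6, A = 1.8 in², x = 0.15 in, Ī = 0.0135 in⁴.
Horizontal leg (remainder): 2.7 × 0.3, A = 0.81 in², x = 1.65 in, Ī = 0.492075 in⁴.
Centroid: x̄ = ΣA·x / ΣA = 0.615517 in.
Transfer each piece to the vertical centroidal axis using Ī + A·d² with d = x − 0.615517:
  vertical leg: d = -0.465517 in → contributes +0.403571 in⁴
  horizontal leg (remainder): d = 1.03448 in → contributes +1.3589 in⁴
Total I = 1.76247 in⁴.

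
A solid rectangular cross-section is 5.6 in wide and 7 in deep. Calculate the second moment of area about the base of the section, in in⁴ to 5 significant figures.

I_base ≈ 640.27 in⁴

The section: 5.6 × 7, A = 39.2 in², y = 3.5 in, Ī = 160.0667 in⁴.
Transfer it to the bottom edge using Ī + A·d² with d = y − 0:
  the section: d = 3.5 in → contributes +640.2667 in⁴
Total I = 640.2667 in⁴.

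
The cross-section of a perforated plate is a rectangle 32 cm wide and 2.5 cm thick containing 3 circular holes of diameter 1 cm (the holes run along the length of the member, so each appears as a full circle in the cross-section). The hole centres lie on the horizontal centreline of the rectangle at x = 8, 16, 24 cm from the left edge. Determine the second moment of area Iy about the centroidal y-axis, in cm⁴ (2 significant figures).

Split into non-overlapping primitives; take the origin at the lower-left of the bounding box.
Plate: 32 × 2.5, A = 80 cm², x = 16 cm, Ī = 6 827 cm⁴.
Hole 1 (subtracted): ⌀1, A = 0.7854 cm², x = 8 cm, Ī = 0.04909 cm⁴.
Hole 2 (subtracted): ⌀1, A = 0.7854 cm², x = 16 cm, Ī = 0.04909 cm⁴.
Hole 3 (subtracted): ⌀1, A = 0.7854 cm², x = 24 cm, Ī = 0.04909 cm⁴.
By symmetry the centroid is at mid-width, x̄ = 16 cm.
Transfer each piece to the centroidal y-axis using Ī + A·d² with d = x − 16:
  plate: d = 0 cm → contributes +6 827 cm⁴
  hole 1: d = -8 cm → contributes −50.31 cm⁴
  hole 2: d = 0 cm → contributes −0.04909 cm⁴
  hole 3: d = 8 cm → contributes −50.31 cm⁴
Total I = 6 726 cm⁴.

Iy ≈ 6700 cm⁴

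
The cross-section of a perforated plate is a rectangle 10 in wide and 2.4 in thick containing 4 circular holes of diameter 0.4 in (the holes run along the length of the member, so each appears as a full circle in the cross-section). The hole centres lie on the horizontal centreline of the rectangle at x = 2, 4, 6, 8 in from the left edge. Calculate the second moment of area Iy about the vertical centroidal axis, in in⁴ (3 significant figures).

Break the section into simple shapes (no overlaps), measuring from the bottom-left corner of the bounding box.
Plate: 10 × 2.4, A = 24 in², x = 5 in, Ī = 200 in⁴.
Hole 1 (subtracted): ⌀0.4, A = 0.12566 in², x = 2 in, Ī = 0.0012566 in⁴.
Hole 2 (subtracted): ⌀0.4, A = 0.12566 in², x = 4 in, Ī = 0.0012566 in⁴.
Hole 3 (subtracted): ⌀0.4, A = 0.12566 in², x = 6 in, Ī = 0.0012566 in⁴.
Hole 4 (subtracted): ⌀0.4, A = 0.12566 in², x = 8 in, Ī = 0.0012566 in⁴.
By symmetry the centroid is at mid-width, x̄ = 5 in.
Transfer each piece to the vertical centroidal axis using Ī + A·d² with d = x − 5:
  plate: d = 0 in → contributes +200 in⁴
  hole 1: d = -3 in → contributes −1.1322 in⁴
  hole 2: d = -1 in → contributes −0.12692 in⁴
  hole 3: d = 1 in → contributes −0.12692 in⁴
  hole 4: d = 3 in → contributes −1.1322 in⁴
Total I = 197.48 in⁴.

Iy ≈ 197 in⁴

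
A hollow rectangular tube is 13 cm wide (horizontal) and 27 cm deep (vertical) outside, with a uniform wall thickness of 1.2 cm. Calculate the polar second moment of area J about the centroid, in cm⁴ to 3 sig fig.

J ≈ 1.07 × 10⁴ cm⁴

Treat the section as a set of non-overlapping primitives; coordinates are from the bounding-box lower-left.
Outer rectangle: 13 × 27, A = 351 cm², y = 13.5 cm, Ī = 21 323 cm⁴.
Inner void (subtracted): 10.6 × 24.6, A = 260.76 cm², y = 13.5 cm, Ī = 13 150 cm⁴.
By symmetry the centroid is at mid-height, ȳ = 13.5 cm.
All pieces are centred on the centroidal x-axis, so I = ΣĪ (holes subtracted) = 8173.1 cm⁴.
Repeating about the centroidal y-axis gives I_y = 2501.7 cm⁴.
Polar second moment: J = I_x + I_y = 10 675 cm⁴.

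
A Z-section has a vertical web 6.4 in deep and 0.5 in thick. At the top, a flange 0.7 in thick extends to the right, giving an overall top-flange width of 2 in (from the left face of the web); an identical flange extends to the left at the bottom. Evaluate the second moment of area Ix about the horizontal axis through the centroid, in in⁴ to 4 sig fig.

Treat the section as a set of non-overlapping primitives; coordinates are from the bounding-box lower-left.
Web: 0.5 × 6.4, A = 3.2 in², y = 3.2 in, Ī = 10.9227 in⁴.
Top flange (beyond web): 1.5 × 0.7, A = 1.05 in², y = 6.05 in, Ī = 0.042875 in⁴.
Bottom flange (beyond web): 1.5 × 0.7, A = 1.05 in², y = 0.35 in, Ī = 0.042875 in⁴.
Centroid: ȳ = ΣA·y / ΣA = 3.2 in.
Transfer each piece to the horizontal axis through the centroid using Ī + A·d² with d = y − 3.2:
  web: d = 0 in → contributes +10.9227 in⁴
  top flange (beyond web): d = 2.85 in → contributes +8.5715 in⁴
  bottom flange (beyond web): d = -2.85 in → contributes +8.5715 in⁴
Total I = 28.0657 in⁴.

Ix ≈ 28.07 in⁴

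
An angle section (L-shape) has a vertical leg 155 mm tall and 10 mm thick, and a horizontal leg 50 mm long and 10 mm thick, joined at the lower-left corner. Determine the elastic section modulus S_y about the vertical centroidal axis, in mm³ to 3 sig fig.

S_y ≈ 6650 mm³

Split into non-overlapping primitives; take the origin at the lower-left of the bounding box.
Vertical leg: 10 × 155, A = 1 550 mm², x = 5 mm, Ī = 12 917 mm⁴.
Horizontal leg (remainder): 40 × 10, A = 400 mm², x = 30 mm, Ī = 53 333 mm⁴.
Centroid: x̄ = ΣA·x / ΣA = 10.128 mm.
Transfer each piece to the vertical centroidal axis using Ī + A·d² with d = x − 10.128:
  vertical leg: d = -5.1282 mm → contributes +53 679 mm⁴
  horizontal leg (remainder): d = 19.872 mm → contributes +211 289 mm⁴
Total I = 264 968 mm⁴.
Extreme fibre distance c = 39.872 mm; S = I/c = 6645.5 mm³.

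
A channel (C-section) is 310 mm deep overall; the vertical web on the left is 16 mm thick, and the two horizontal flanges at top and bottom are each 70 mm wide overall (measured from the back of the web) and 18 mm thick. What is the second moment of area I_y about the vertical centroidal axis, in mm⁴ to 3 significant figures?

I_y ≈ 2.29 × 10⁶ mm⁴

Split into non-overlapping primitives; take the origin at the lower-left of the bounding box.
Web: 16 × 310, A = 4 960 mm², x = 8 mm, Ī = 105 813 mm⁴.
Top flange (beyond web): 54 × 18, A = 972 mm², x = 43 mm, Ī = 236 196 mm⁴.
Bottom flange (beyond web): 54 × 18, A = 972 mm², x = 43 mm, Ī = 236 196 mm⁴.
Centroid: x̄ = ΣA·x / ΣA = 17.855 mm.
Transfer each piece to the vertical centroidal axis using Ī + A·d² with d = x − 17.855:
  web: d = -9.8552 mm → contributes +587 549 mm⁴
  top flange (beyond web): d = 25.145 mm → contributes +850 756 mm⁴
  bottom flange (beyond web): d = 25.145 mm → contributes +850 756 mm⁴
Total I = 2 289 060 mm⁴.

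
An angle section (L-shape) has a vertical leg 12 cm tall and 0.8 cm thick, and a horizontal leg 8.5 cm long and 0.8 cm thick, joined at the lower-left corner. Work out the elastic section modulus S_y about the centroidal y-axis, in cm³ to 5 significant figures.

Break the section into simple shapes (no overlaps), measuring from the bottom-left corner of the bounding box.
Vertical leg: 0.8 × 12, A = 9.6 cm², x = 0.4 cm, Ī = 0.512 cm⁴.
Horizontal leg (remainder): 7.7 × 0.8, A = 6.16 cm², x = 4.65 cm, Ī = 30.43553 cm⁴.
Centroid: x̄ = ΣA·x / ΣA = 2.061168 cm.
Transfer each piece to the centroidal y-axis using Ī + A·d² with d = x − 2.061168:
  vertical leg: d = -1.661168 cm → contributes +27.00298 cm⁴
  horizontal leg (remainder): d = 2.588832 cm → contributes +71.72018 cm⁴
Total I = 98.72317 cm⁴.
Extreme fibre distance c = 6.438832 cm; S = I/c = 15.33246 cm³.

S_y ≈ 15.332 cm³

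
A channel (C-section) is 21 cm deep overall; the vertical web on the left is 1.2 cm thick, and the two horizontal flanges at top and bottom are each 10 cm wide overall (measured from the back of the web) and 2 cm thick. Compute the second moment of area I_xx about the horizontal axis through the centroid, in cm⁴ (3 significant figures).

Split into non-overlapping primitives; take the origin at the lower-left of the bounding box.
Web: 1.2 × 21, A = 25.2 cm², y = 10.5 cm, Ī = 926.1 cm⁴.
Top flange (beyond web): 8.8 × 2, A = 17.6 cm², y = 20 cm, Ī = 5.8667 cm⁴.
Bottom flange (beyond web): 8.8 × 2, A = 17.6 cm², y = 1 cm, Ī = 5.8667 cm⁴.
By symmetry the centroid is at mid-height, ȳ = 10.5 cm.
Transfer each piece to the horizontal axis through the centroid using Ī + A·d² with d = y − 10.5:
  web: d = 0 cm → contributes +926.1 cm⁴
  top flange (beyond web): d = 9.5 cm → contributes +1594.3 cm⁴
  bottom flange (beyond web): d = -9.5 cm → contributes +1594.3 cm⁴
Total I = 4114.6 cm⁴.

I_xx ≈ 4110 cm⁴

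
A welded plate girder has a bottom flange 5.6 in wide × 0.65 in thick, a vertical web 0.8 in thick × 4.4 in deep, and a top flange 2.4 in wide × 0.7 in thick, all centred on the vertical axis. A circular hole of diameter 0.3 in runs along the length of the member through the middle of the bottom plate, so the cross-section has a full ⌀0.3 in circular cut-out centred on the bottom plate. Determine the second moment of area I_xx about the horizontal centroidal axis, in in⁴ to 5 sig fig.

Decompose the section into non-overlapping parts with the origin at the bottom-left of its bounding rectangle.
Bottom plate: 5.6 × 0.65, A = 3.64 in², y = 0.325 in, Ī = 0.1281583 in⁴.
Web plate: 0.8 × 4.4, A = 3.52 in², y = 2.85 in, Ī = 5.678933 in⁴.
Top plate: 2.4 × 0.7, A = 1.68 in², y = 5.4 in, Ī = 0.0686 in⁴.
Hole (subtracted): ⌀0.3, A = 0.07068583 in², y = 0.325 in, Ī = 0.0003976078 in⁴.
Centroid: ȳ = ΣA·y / ΣA = 2.310788 in.
Transfer each piece to the horizontal centroidal axis using Ī + A·d² with d = y − 2.310788:
  bottom plate: d = -1.985788 in → contributes +14.48197 in⁴
  web plate: d = 0.5392119 in → contributes +6.702371 in⁴
  top plate: d = 3.089212 in → contributes +16.10123 in⁴
  hole: d = -1.985788 in → contributes −0.2791369 in⁴
Total I = 37.00643 in⁴.

I_xx ≈ 37.006 in⁴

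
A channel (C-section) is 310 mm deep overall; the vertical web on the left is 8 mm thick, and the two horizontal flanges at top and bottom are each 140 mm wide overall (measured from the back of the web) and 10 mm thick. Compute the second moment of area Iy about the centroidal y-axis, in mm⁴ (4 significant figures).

Iy ≈ 1.011 × 10⁷ mm⁴

Split into non-overlapping primitives; take the origin at the lower-left of the bounding box.
Web: 8 × 310, A = 2 480 mm², x = 4 mm, Ī = 13226.7 mm⁴.
Top flange (beyond web): 132 × 10, A = 1 320 mm², x = 74 mm, Ī = 1 916 640 mm⁴.
Bottom flange (beyond web): 132 × 10, A = 1 320 mm², x = 74 mm, Ī = 1 916 640 mm⁴.
Centroid: x̄ = ΣA·x / ΣA = 40.0938 mm.
Transfer each piece to the centroidal y-axis using Ī + A·d² with d = x − 40.0938:
  web: d = -36.0938 mm → contributes +3 244 068 mm⁴
  top flange (beyond web): d = 33.9063 mm → contributes +3 434 157 mm⁴
  bottom flange (beyond web): d = 33.9063 mm → contributes +3 434 157 mm⁴
Total I = 10 112 382 mm⁴.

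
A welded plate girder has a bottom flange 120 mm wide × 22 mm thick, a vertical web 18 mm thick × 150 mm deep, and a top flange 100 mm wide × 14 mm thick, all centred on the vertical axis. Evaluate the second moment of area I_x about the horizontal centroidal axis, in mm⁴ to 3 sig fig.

Split into non-overlapping primitives; take the origin at the lower-left of the bounding box.
Bottom plate: 120 × 22, A = 2 640 mm², y = 11 mm, Ī = 106 480 mm⁴.
Web plate: 18 × 150, A = 2 700 mm², y = 97 mm, Ī = 5 062 500 mm⁴.
Top plate: 100 × 14, A = 1 400 mm², y = 179 mm, Ī = 22 867 mm⁴.
Centroid: ȳ = ΣA·y / ΣA = 80.347 mm.
Transfer each piece to the horizontal centroidal axis using Ī + A·d² with d = y − 80.347:
  bottom plate: d = -69.347 mm → contributes +12 802 323 mm⁴
  web plate: d = 16.653 mm → contributes +5 811 254 mm⁴
  top plate: d = 98.653 mm → contributes +13 648 197 mm⁴
Total I = 32 261 774 mm⁴.

I_x ≈ 3.23 × 10⁷ mm⁴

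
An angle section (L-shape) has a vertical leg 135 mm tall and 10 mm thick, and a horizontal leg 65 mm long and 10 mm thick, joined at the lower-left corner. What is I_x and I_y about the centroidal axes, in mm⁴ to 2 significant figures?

Split into non-overlapping primitives; take the origin at the lower-left of the bounding box.
Vertical leg: 10 × 135, A = 1 350 mm², y = 67.5 mm, Ī = 2 050 313 mm⁴.
Horizontal leg (remainder): 55 × 10, A = 550 mm², y = 5 mm, Ī = 4 583 mm⁴.
Centroid: ȳ = ΣA·y / ΣA = 49.41 mm.
Transfer each piece to the centroidal x-axis using Ī + A·d² with d = y − 49.41:
  vertical leg: d = 18.09 mm → contributes +2 492 200 mm⁴
  horizontal leg (remainder): d = -44.41 mm → contributes +1 089 217 mm⁴
Total I = 3 581 417 mm⁴.
For the y-axis: x̄ = 14.41 mm.
Repeating about the centroidal y-axis gives I_y = 562 667 mm⁴.

I_x ≈ 3.6 × 10⁶ mm⁴, I_y ≈ 5.6 × 10⁵ mm⁴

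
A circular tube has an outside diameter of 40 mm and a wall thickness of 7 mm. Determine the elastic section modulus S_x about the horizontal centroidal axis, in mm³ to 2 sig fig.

S_x ≈ 5200 mm³

Break the section into simple shapes (no overlaps), measuring from the bottom-left corner of the bounding box.
Outer circle: ⌀40, A = 1 257 mm², y = 20 mm, Ī = 125 664 mm⁴.
Bore (subtracted): ⌀26, A = 530.9 mm², y = 20 mm, Ī = 22 432 mm⁴.
By symmetry the centroid is at mid-height, ȳ = 20 mm.
All pieces are centred on the horizontal centroidal axis, so I = ΣĪ (holes subtracted) = 103 232 mm⁴.
Extreme fibre distance c = 20 mm; S = I/c = 5 162 mm³.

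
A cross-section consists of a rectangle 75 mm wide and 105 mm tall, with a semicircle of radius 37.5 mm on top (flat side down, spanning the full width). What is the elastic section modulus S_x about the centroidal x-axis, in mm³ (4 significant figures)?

S_x ≈ 2.070 × 10⁵ mm³

Split into non-overlapping primitives; take the origin at the lower-left of the bounding box.
Rectangular body: 75 × 105, A = 7 875 mm², y = 52.5 mm, Ī = 7 235 156 mm⁴.
Semicircular cap: semicircle r = 37.5, A = 2208.93 mm², y = 120.915 mm, Ī = 217 049 mm⁴.
Centroid: ȳ = ΣA·y / ΣA = 67.4867 mm.
Transfer each piece to the centroidal x-axis using Ī + A·d² with d = y − 67.4867:
  rectangular body: d = -14.9867 mm → contributes +9 003 898 mm⁴
  semicircular cap: d = 53.4288 mm → contributes +6 522 739 mm⁴
Total I = 15 526 637 mm⁴.
Extreme fibre distance c = 75.0133 mm; S = I/c = 206 985 mm³.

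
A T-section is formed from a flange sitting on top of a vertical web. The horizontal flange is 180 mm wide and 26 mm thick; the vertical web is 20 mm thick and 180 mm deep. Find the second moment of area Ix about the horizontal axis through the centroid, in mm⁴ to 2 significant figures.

Ix ≈ 3.2 × 10⁷ mm⁴

Split into non-overlapping primitives; take the origin at the lower-left of the bounding box.
Flange: 180 × 26, A = 4 680 mm², y = 193 mm, Ī = 263 640 mm⁴.
Web: 20 × 180, A = 3 600 mm², y = 90 mm, Ī = 9 720 000 mm⁴.
Centroid: ȳ = ΣA·y / ΣA = 148.2 mm.
Transfer each piece to the horizontal axis through the centroid using Ī + A·d² with d = y − 148.2:
  flange: d = 44.78 mm → contributes +9 649 296 mm⁴
  web: d = -58.22 mm → contributes +21 921 353 mm⁴
Total I = 31 570 649 mm⁴.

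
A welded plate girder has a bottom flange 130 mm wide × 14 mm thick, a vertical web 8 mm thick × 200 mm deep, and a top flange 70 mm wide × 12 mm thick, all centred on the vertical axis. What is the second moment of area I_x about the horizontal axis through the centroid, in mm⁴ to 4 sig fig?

Split into non-overlapping primitives; take the origin at the lower-left of the bounding box.
Bottom plate: 130 × 14, A = 1 820 mm², y = 7 mm, Ī = 29726.7 mm⁴.
Web plate: 8 × 200, A = 1 600 mm², y = 114 mm, Ī = 5 333 333 mm⁴.
Top plate: 70 × 12, A = 840 mm², y = 220 mm, Ī = 10 080 mm⁴.
Centroid: ȳ = ΣA·y / ΣA = 89.1878 mm.
Transfer each piece to the horizontal axis through the centroid using Ī + A·d² with d = y − 89.1878:
  bottom plate: d = -82.1878 mm → contributes +12 323 523 mm⁴
  web plate: d = 24.8122 mm → contributes +6 318 366 mm⁴
  top plate: d = 130.812 mm → contributes +14 384 020 mm⁴
Total I = 33 025 910 mm⁴.

I_x ≈ 3.303 × 10⁷ mm⁴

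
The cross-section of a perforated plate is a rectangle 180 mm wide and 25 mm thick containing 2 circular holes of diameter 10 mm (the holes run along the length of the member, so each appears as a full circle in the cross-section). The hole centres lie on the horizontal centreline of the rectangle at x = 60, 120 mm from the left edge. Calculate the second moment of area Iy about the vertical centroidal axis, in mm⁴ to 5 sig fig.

Iy ≈ 1.2008 × 10⁷ mm⁴

Treat the section as a set of non-overlapping primitives; coordinates are from the bounding-box lower-left.
Plate: 180 × 25, A = 4 500 mm², x = 90 mm, Ī = 12 150 000 mm⁴.
Hole 1 (subtracted): ⌀10, A = 78.53982 mm², x = 60 mm, Ī = 490.8739 mm⁴.
Hole 2 (subtracted): ⌀10, A = 78.53982 mm², x = 120 mm, Ī = 490.8739 mm⁴.
By symmetry the centroid is at mid-width, x̄ = 90 mm.
Transfer each piece to the vertical centroidal axis using Ī + A·d² with d = x − 90:
  plate: d = 0 mm → contributes +12 150 000 mm⁴
  hole 1: d = -30 mm → contributes −71176.71 mm⁴
  hole 2: d = 30 mm → contributes −71176.71 mm⁴
Total I = 12 007 647 mm⁴.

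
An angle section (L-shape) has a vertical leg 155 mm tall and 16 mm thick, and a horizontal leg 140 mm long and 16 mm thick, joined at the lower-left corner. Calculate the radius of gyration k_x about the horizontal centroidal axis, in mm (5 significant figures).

k_x ≈ 48.108 mm

Split into non-overlapping primitives; take the origin at the lower-left of the bounding box.
Vertical leg: 16 × 155, A = 2 480 mm², y = 77.5 mm, Ī = 4 965 167 mm⁴.
Horizontal leg (remainder): 124 × 16, A = 1 984 mm², y = 8 mm, Ī = 42325.33 mm⁴.
Centroid: ȳ = ΣA·y / ΣA = 46.61111 mm.
Transfer each piece to the horizontal centroidal axis using Ī + A·d² with d = y − 46.61111:
  vertical leg: d = 30.88889 mm → contributes +7 331 393 mm⁴
  horizontal leg (remainder): d = -38.61111 mm → contributes +3 000 108 mm⁴
Total I = 10 331 501 mm⁴.
Radius of gyration: k = √(I/A) = √(10 331 501 / 4 464) = 48.10826 mm.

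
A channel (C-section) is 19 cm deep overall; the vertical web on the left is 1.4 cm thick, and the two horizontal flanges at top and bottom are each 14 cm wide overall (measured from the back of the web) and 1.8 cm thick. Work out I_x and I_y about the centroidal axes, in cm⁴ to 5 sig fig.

Decompose the section into non-overlapping parts with the origin at the bottom-left of its bounding rectangle.
Web: 1.4 × 19, A = 26.6 cm², y = 9.5 cm, Ī = 800.2167 cm⁴.
Top flange (beyond web): 12.6 × 1.8, A = 22.68 cm², y = 18.1 cm, Ī = 6.1236 cm⁴.
Bottom flange (beyond web): 12.6 × 1.8, A = 22.68 cm², y = 0.9 cm, Ī = 6.1236 cm⁴.
By symmetry the centroid is at mid-height, ȳ = 9.5 cm.
Transfer each piece to the centroidal x-axis using Ī + A·d² with d = y − 9.5:
  web: d = 0 cm → contributes +800.2167 cm⁴
  top flange (beyond web): d = 8.6 cm → contributes +1683.536 cm⁴
  bottom flange (beyond web): d = -8.6 cm → contributes +1683.536 cm⁴
Total I = 4167.289 cm⁴.
For the y-axis: x̄ = 5.112451 cm.
Repeating about the centroidal y-axis gives I_y = 1426.056 cm⁴.

I_x ≈ 4167.3 cm⁴, I_y ≈ 1426.1 cm⁴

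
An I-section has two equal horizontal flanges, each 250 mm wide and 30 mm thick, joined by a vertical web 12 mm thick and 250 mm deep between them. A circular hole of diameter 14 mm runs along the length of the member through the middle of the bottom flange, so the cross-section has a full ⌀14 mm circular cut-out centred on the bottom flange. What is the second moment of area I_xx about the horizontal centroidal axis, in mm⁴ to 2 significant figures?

I_xx ≈ 3.1 × 10⁸ mm⁴

Split into non-overlapping primitives; take the origin at the lower-left of the bounding box.
Bottom flange: 250 × 30, A = 7 500 mm², y = 15 mm, Ī = 562 500 mm⁴.
Web: 12 × 250, A = 3 000 mm², y = 155 mm, Ī = 15 625 000 mm⁴.
Top flange: 250 × 30, A = 7 500 mm², y = 295 mm, Ī = 562 500 mm⁴.
Hole (subtracted): ⌀14, A = 153.9 mm², y = 15 mm, Ī = 1 886 mm⁴.
Centroid: ȳ = ΣA·y / ΣA = 156.2 mm.
Transfer each piece to the horizontal centroidal axis using Ī + A·d² with d = y − 156.2:
  bottom flange: d = -141.2 mm → contributes +150 109 447 mm⁴
  web: d = -1.208 mm → contributes +15 629 375 mm⁴
  top flange: d = 138.8 mm → contributes +145 037 428 mm⁴
  hole: d = -141.2 mm → contributes −3 071 348 mm⁴
Total I = 307 704 903 mm⁴.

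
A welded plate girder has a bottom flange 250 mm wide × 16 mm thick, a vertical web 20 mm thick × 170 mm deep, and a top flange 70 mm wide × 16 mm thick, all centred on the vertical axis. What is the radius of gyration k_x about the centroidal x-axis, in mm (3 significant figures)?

k_x ≈ 72.0 mm

Split into non-overlapping primitives; take the origin at the lower-left of the bounding box.
Bottom plate: 250 × 16, A = 4 000 mm², y = 8 mm, Ī = 85 333 mm⁴.
Web plate: 20 × 170, A = 3 400 mm², y = 101 mm, Ī = 8 188 333 mm⁴.
Top plate: 70 × 16, A = 1 120 mm², y = 194 mm, Ī = 23 893 mm⁴.
Centroid: ȳ = ΣA·y / ΣA = 69.563 mm.
Transfer each piece to the centroidal x-axis using Ī + A·d² with d = y − 69.563:
  bottom plate: d = -61.563 mm → contributes +15 245 533 mm⁴
  web plate: d = 31.437 mm → contributes +11 548 421 mm⁴
  top plate: d = 124.44 mm → contributes +17 366 502 mm⁴
Total I = 44 160 456 mm⁴.
Radius of gyration: k = √(I/A) = √(44 160 456 / 8 520) = 71.994 mm.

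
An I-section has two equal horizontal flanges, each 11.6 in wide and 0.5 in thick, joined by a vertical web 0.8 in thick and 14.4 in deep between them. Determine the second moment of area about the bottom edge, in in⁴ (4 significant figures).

I_base ≈ 2214 in⁴

Treat the section as a set of non-overlapping primitives; coordinates are from the bounding-box lower-left.
Bottom flange: 11.6 × 0.5, A = 5.8 in², y = 0.25 in, Ī = 0.120833 in⁴.
Web: 0.8 × 14.4, A = 11.52 in², y = 7.7 in, Ī = 199.066 in⁴.
Top flange: 11.6 × 0.5, A = 5.8 in², y = 15.15 in, Ī = 0.120833 in⁴.
Transfer each piece to a horizontal axis along the bottom face using Ī + A·d² with d = y − 0:
  bottom flange: d = 0.25 in → contributes +0.483333 in⁴
  web: d = 7.7 in → contributes +882.086 in⁴
  top flange: d = 15.15 in → contributes +1331.35 in⁴
Total I = 2213.92 in⁴.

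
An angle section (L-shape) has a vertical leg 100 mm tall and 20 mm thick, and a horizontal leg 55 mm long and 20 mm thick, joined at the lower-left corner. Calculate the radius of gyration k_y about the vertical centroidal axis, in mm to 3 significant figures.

k_y ≈ 14.0 mm

Break the section into simple shapes (no overlaps), measuring from the bottom-left corner of the bounding box.
Vertical leg: 20 × 100, A = 2 000 mm², x = 10 mm, Ī = 66 667 mm⁴.
Horizontal leg (remainder): 35 × 20, A = 700 mm², x = 37.5 mm, Ī = 71 458 mm⁴.
Centroid: x̄ = ΣA·x / ΣA = 17.13 mm.
Transfer each piece to the vertical centroidal axis using Ī + A·d² with d = x − 17.13:
  vertical leg: d = -7.1296 mm → contributes +168 330 mm⁴
  horizontal leg (remainder): d = 20.37 mm → contributes +361 925 mm⁴
Total I = 530 255 mm⁴.
Radius of gyration: k = √(I/A) = √(530 255 / 2 700) = 14.014 mm.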